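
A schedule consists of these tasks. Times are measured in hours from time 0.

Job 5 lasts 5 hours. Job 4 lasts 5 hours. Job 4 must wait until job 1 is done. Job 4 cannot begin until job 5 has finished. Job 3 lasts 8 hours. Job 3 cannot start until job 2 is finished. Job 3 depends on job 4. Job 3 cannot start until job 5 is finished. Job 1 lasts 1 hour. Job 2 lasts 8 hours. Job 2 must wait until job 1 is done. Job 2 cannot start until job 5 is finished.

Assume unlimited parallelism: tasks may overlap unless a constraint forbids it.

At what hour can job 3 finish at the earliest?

21

Job 5 can start immediately at hour 0; it finishes at hour 5.
Job 1 can start immediately at hour 0; it finishes at hour 1.
Job 4 cannot start until job 1 (finishes hour 1); job 5 (finishes hour 5). The controlling bound is hour 5, so job 4 finishes at 5 + 5 = hour 10.
For job 2: job 1 (finishes hour 1); job 5 (finishes hour 5). Taking the maximum gives a start of hour 5, and it finishes at 5 + 8 = hour 13.
For job 3: job 2 (finishes hour 13); job 4 (finishes hour 10); job 5 (finishes hour 5). Taking the maximum gives a start of hour 13, and it finishes at 13 + 8 = hour 21.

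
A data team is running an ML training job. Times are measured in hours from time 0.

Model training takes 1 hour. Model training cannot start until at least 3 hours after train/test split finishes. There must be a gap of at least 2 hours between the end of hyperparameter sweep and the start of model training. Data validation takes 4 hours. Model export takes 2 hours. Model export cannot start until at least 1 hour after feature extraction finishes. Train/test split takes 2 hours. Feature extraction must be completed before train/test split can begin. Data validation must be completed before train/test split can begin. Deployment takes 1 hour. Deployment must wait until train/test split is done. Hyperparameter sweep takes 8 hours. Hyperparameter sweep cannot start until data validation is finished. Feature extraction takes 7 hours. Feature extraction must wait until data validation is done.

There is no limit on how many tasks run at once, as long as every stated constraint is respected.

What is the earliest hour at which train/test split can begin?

Data validation has no prerequisites, so it starts at hour 0 and finishes at hour 4.
Feature extraction cannot begin until data validation (finishes hour 4). It runs from hour 4 to 4 + 7 = hour 11.
Train/test split waits on feature extraction (finishes hour 11); data validation (finishes hour 4). The latest of these is hour 11, which is the earliest train/test split can start.

11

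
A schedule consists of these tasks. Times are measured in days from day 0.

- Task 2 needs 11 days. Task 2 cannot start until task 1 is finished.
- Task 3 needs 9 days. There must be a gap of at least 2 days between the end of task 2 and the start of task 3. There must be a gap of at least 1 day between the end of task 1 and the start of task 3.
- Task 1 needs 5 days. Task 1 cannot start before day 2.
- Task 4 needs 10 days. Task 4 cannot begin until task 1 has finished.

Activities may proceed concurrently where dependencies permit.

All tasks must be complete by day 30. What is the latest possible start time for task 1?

3

To finish by day 30, task 3 (duration 9) must start no later than day 21.
Since task 3 (must start by day 21, minus 2-day gap → day 19) depends on it, task 2 must finish by day 19. Backing off its 11-day duration gives a latest start of day 8.
To finish by day 30, task 4 (duration 10) must start no later than day 20.
Task 1 has several dependents: task 2 (must start by day 8); task 3 (must start by day 21, minus 1-day gap → day 20); task 4 (must start by day 20). The earliest of those limits is day 8, so task 1 must start by 8 − 5 = day 3.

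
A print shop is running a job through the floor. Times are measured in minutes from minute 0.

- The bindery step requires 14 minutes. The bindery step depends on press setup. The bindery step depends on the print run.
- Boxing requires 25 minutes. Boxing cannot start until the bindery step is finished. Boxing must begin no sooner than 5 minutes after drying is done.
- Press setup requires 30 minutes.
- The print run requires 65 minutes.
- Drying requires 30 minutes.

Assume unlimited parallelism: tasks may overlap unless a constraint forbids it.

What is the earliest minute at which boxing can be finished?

104

Drying has no prerequisites, so it starts at minute 0 and finishes at minute 30.
The print run can start immediately at minute 0; it finishes at minute 65.
Press setup can start immediately at minute 0; it finishes at minute 30.
The bindery step needs all of press setup (finishes minute 30); the print run (finishes minute 65). That puts its earliest start at minute 65; it finishes at 65 + 14 = minute 79.
For boxing: the bindery step (finishes minute 79); drying (finishes minute 30, plus 5-minute gap → minute 35). Taking the maximum gives a start of minute 79, and it finishes at 79 + 25 = minute 104.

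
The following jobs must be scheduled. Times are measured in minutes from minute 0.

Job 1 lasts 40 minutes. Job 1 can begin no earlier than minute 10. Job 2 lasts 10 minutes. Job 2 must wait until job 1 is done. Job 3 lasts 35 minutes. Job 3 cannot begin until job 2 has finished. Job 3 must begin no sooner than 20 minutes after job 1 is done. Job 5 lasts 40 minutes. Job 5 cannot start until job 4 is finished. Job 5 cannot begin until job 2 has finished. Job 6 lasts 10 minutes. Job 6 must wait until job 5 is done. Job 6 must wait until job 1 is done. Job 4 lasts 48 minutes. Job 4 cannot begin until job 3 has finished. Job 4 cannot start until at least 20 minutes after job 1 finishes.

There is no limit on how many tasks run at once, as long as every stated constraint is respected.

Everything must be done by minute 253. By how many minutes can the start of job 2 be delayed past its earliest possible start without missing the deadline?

After its own release at minute 10, job 1 can start at minute 10 and finishes at minute 50.
Job 2 cannot begin until job 1 (finishes minute 50). It runs from minute 50 to 50 + 10 = minute 60.

Working backward from the deadline:
Nothing follows job 6; the deadline of minute 253 is its only limit. It must start by 253 − 10 = minute 243.
Job 5 must finish before job 6 (must start by minute 243). With a 40-minute duration, job 5 must start by 243 − 40 = minute 203.
Job 4 must finish before job 5 (must start by minute 203). With a 48-minute duration, job 4 must start by 203 − 48 = minute 155.
Job 3 has to be done before job 4 (must start by minute 155). That means finishing by minute 155, i.e. starting by 155 − 35 = minute 120.
Job 2 must finish in time for job 3 (must start by minute 120); job 5 (must start by minute 203). The tightest is minute 120, so job 2 must start by 120 − 10 = minute 110.
So job 2 can start as early as minute 50 and as late as minute 110, giving 110 − 50 = 60 minutes of slack.

60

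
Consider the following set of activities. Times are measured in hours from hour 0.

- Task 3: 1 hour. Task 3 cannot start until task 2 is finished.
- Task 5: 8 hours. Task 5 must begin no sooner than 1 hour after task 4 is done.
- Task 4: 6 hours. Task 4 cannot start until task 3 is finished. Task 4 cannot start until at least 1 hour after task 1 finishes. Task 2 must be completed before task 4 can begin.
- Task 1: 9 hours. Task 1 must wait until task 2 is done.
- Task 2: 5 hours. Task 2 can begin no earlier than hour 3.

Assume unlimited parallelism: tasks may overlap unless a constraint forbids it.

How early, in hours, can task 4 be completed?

After its own release at hour 3, task 2 can start at hour 3 and finishes at hour 8.
Task 3 cannot begin until task 2 (finishes hour 8). It runs from hour 8 to 8 + 1 = hour 9.
Task 1 cannot begin until task 2 (finishes hour 8). It runs from hour 8 to 8 + 9 = hour 17.
Task 4 has to wait for task 3 (finishes hour 9); task 1 (finishes hour 17, plus 1-hour gap → hour 18); task 2 (finishes hour 8). The latest of these is hour 18, so task 4 runs hour 18 to 18 + 6 = hour 24.

24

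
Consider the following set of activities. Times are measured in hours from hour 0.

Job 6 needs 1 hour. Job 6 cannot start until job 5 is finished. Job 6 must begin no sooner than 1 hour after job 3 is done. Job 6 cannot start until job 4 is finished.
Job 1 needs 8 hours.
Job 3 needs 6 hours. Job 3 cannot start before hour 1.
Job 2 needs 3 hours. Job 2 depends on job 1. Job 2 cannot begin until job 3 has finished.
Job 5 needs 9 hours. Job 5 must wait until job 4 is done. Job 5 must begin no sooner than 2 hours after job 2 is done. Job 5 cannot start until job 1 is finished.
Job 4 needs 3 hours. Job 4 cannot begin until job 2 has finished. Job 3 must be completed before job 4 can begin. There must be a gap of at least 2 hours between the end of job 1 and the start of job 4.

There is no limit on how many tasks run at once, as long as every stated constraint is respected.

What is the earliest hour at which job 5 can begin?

Job 3 waits on its own release at hour 1, so it starts at hour 1 and finishes at 1 + 6 = hour 7.
Job 1 has no prerequisites, so it starts at hour 0 and finishes at hour 8.
Job 2 needs all of job 1 (finishes hour 8); job 3 (finishes hour 7). That puts its earliest start at hour 8; it finishes at 8 + 3 = hour 11.
For job 4: job 2 (finishes hour 11); job 3 (finishes hour 7); job 1 (finishes hour 8, plus 2-hour gap → hour 10). Taking the maximum gives a start of hour 11, and it finishes at 11 + 3 = hour 14.
Job 5 waits on job 4 (finishes hour 14); job 2 (finishes hour 11, plus 2-hour gap → hour 13); job 1 (finishes hour 8). The latest of these is hour 14, which is the earliest job 5 can start.

14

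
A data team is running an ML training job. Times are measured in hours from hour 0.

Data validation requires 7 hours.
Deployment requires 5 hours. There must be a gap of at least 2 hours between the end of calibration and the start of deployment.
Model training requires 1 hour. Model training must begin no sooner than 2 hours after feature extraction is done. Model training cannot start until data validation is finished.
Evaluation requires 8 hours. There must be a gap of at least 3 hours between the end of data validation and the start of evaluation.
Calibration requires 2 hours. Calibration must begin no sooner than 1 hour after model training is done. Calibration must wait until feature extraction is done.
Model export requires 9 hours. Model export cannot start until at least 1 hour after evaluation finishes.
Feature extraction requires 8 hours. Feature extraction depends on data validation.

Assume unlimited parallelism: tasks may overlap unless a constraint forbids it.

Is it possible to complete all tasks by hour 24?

No

Data validation has no prerequisites, so it starts at hour 0 and finishes at hour 7.
After data validation (finishes hour 7, plus 3-hour gap → hour 10), evaluation can start at hour 10 and finishes at hour 18.
After evaluation (finishes hour 18, plus 1-hour gap → hour 19), model export can start at hour 19 and finishes at hour 28.
Feature extraction waits on data validation (finishes hour 7), so it starts at hour 7 and finishes at 7 + 8 = hour 15.
Model training needs all of feature extraction (finishes hour 15, plus 2-hour gap → hour 17); data validation (finishes hour 7). That puts its earliest start at hour 17; it finishes at 17 + 1 = hour 18.
For calibration: model training (finishes hour 18, plus 1-hour gap → hour 19); feature extraction (finishes hour 15). Taking the maximum gives a start of hour 19, and it finishes at 19 + 2 = hour 21.
After calibration (finishes hour 21, plus 2-hour gap → hour 23), deployment can start at hour 23 and finishes at hour 28.
The earliest everything can be done is hour 28, which is after the deadline of 24, so it is not possible.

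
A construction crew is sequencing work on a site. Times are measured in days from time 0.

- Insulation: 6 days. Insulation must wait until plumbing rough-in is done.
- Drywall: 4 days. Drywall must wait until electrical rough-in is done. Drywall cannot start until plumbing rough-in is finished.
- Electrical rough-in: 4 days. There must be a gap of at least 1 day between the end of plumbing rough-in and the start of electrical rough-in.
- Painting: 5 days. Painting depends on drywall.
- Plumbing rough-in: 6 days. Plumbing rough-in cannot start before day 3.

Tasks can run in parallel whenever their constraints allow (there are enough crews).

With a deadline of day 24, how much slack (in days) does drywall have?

1

After its own release at day 3, plumbing rough-in can start at day 3 and finishes at day 9.
Electrical rough-in cannot begin until plumbing rough-in (finishes day 9, plus 1-day gap → day 10). It runs from day 10 to 10 + 4 = day 14.
Drywall has to wait for electrical rough-in (finishes day 14); plumbing rough-in (finishes day 9). The latest of these is day 14, so drywall runs day 14 to 14 + 4 = day 18.

Working backward from the deadline:
Painting must finish by day 24; it takes 5 days, so it must start by 24 − 5 = day 19.
Drywall feeds into painting (must start by day 19); so drywall must finish by day 19 and therefore start by day 15.
So drywall can start as early as day 14 and as late as day 15, giving 15 − 14 = 1 day of slack.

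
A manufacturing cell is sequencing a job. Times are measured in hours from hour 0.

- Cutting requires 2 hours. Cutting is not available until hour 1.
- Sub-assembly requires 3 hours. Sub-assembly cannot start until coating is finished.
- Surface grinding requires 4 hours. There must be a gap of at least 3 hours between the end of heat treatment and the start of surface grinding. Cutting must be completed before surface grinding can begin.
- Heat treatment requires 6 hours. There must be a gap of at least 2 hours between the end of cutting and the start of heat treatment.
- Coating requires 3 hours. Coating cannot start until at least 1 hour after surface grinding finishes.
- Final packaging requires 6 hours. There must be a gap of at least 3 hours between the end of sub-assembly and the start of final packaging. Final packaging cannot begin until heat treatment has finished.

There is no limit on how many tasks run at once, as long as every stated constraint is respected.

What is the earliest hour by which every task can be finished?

Cutting cannot begin until its own release at hour 1. It runs from hour 1 to 1 + 2 = hour 3.
After cutting (finishes hour 3, plus 2-hour gap → hour 5), heat treatment can start at hour 5 and finishes at hour 11.
For surface grinding: heat treatment (finishes hour 11, plus 3-hour gap → hour 14); cutting (finishes hour 3). Taking the maximum gives a start of hour 14, and it finishes at 14 + 4 = hour 18.
After surface grinding (finishes hour 18, plus 1-hour gap → hour 19), coating can start at hour 19 and finishes at hour 22.
Sub-assembly cannot begin until coating (finishes hour 22). It runs from hour 22 to 22 + 3 = hour 25.
Final packaging needs all of sub-assembly (finishes hour 25, plus 3-hour gap → hour 28); heat treatment (finishes hour 11). That puts its earliest start at hour 28; it finishes at 28 + 6 = hour 34.
All tasks are finished once the last one completes. Finish times: Cutting at 3, Heat treatment at 11, Surface grinding at 18, Coating at 22, Sub-assembly at 25, Final packaging at 34. The latest is hour 34.

34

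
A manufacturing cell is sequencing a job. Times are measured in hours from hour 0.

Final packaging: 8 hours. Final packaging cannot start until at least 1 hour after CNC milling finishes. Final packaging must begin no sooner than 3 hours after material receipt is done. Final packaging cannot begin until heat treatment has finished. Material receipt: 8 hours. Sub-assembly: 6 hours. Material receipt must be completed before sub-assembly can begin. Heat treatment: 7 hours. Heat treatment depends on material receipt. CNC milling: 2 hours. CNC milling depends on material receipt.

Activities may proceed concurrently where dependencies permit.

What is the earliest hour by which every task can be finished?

23

Material receipt has no prerequisites, so it starts at hour 0 and finishes at hour 8.
After material receipt (finishes hour 8), sub-assembly can start at hour 8 and finishes at hour 14.
After material receipt (finishes hour 8), heat treatment can start at hour 8 and finishes at hour 15.
CNC milling waits on material receipt (finishes hour 8), so it starts at hour 8 and finishes at 8 + 2 = hour 10.
For final packaging: CNC milling (finishes hour 10, plus 1-hour gap → hour 11); material receipt (finishes hour 8, plus 3-hour gap → hour 11); heat treatment (finishes hour 15). Taking the maximum gives a start of hour 15, and it finishes at 15 + 8 = hour 23.
All tasks are finished once the last one completes. Finish times: Material receipt at 8, CNC milling at 10, Heat treatment at 15, Sub-assembly at 14, Final packaging at 23. The latest is hour 23.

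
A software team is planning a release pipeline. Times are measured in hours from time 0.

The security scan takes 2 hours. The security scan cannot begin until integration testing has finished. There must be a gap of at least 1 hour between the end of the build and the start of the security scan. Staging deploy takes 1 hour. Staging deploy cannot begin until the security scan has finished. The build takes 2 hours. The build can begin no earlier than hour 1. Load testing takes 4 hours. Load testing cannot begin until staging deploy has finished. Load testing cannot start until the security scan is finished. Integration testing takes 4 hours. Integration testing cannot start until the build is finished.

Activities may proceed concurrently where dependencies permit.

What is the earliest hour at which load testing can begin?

The build cannot begin until its own release at hour 1. It runs from hour 1 to 1 + 2 = hour 3.
Integration testing waits on the build (finishes hour 3), so it starts at hour 3 and finishes at 3 + 4 = hour 7.
For the security scan: integration testing (finishes hour 7); the build (finishes hour 3, plus 1-hour gap → hour 4). Taking the maximum gives a start of hour 7, and it finishes at 7 + 2 = hour 9.
Staging deploy waits on the security scan (finishes hour 9), so it starts at hour 9 and finishes at 9 + 1 = hour 10.
Load testing waits on staging deploy (finishes hour 10); the security scan (finishes hour 9). The latest of these is hour 10, which is the earliest load testing can start.

10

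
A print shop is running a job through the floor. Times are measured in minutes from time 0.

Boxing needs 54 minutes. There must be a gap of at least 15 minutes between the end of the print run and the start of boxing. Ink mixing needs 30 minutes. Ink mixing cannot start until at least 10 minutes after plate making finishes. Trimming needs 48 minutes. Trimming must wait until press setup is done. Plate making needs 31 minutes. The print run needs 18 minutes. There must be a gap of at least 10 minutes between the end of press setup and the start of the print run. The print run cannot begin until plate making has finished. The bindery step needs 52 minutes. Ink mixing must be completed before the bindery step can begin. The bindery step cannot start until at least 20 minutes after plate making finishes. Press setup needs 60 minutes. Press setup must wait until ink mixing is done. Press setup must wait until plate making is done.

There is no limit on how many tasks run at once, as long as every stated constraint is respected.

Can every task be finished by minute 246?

Nothing blocks plate making, so it runs from minute 0 to minute 31.
After plate making (finishes minute 31, plus 10-minute gap → minute 41), ink mixing can start at minute 41 and finishes at minute 71.
For the bindery step: ink mixing (finishes minute 71); plate making (finishes minute 31, plus 20-minute gap → minute 51). Taking the maximum gives a start of minute 71, and it finishes at 71 + 52 = minute 123.
Press setup cannot start until ink mixing (finishes minute 71); plate making (finishes minute 31). The controlling bound is minute 71, so press setup finishes at 71 + 60 = minute 131.
After press setup (finishes minute 131), trimming can start at minute 131 and finishes at minute 179.
The print run cannot start until press setup (finishes minute 131, plus 10-minute gap → minute 141); plate making (finishes minute 31). The controlling bound is minute 141, so the print run finishes at 141 + 18 = minute 159.
After the print run (finishes minute 159, plus 15-minute gap → minute 174), boxing can start at minute 174 and finishes at minute 228.
Every task is finished by minute 228, which is no later than the deadline of 246, so the schedule is feasible.

Yes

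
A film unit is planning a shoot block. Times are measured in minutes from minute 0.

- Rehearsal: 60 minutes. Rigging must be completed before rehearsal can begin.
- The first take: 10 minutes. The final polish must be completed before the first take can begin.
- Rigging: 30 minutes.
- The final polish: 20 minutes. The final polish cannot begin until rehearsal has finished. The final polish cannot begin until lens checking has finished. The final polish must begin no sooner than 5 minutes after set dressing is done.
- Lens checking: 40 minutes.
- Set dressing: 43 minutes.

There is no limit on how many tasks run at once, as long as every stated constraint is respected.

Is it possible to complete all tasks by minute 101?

No

Nothing blocks lens checking, so it runs from minute 0 to minute 40.
Nothing blocks set dressing, so it runs from minute 0 to minute 43.
Rigging can start immediately at minute 0; it finishes at minute 30.
Rehearsal waits on rigging (finishes minute 30), so it starts at minute 30 and finishes at 30 + 60 = minute 90.
The final polish needs all of rehearsal (finishes minute 90); lens checking (finishes minute 40); set dressing (finishes minute 43, plus 5-minute gap → minute 48). That puts its earliest start at minute 90; it finishes at 90 + 20 = minute 110.
After the final polish (finishes minute 110), the first take can start at minute 110 and finishes at minute 120.
The earliest everything can be done is minute 120, which is after the deadline of 101, so it is not possible.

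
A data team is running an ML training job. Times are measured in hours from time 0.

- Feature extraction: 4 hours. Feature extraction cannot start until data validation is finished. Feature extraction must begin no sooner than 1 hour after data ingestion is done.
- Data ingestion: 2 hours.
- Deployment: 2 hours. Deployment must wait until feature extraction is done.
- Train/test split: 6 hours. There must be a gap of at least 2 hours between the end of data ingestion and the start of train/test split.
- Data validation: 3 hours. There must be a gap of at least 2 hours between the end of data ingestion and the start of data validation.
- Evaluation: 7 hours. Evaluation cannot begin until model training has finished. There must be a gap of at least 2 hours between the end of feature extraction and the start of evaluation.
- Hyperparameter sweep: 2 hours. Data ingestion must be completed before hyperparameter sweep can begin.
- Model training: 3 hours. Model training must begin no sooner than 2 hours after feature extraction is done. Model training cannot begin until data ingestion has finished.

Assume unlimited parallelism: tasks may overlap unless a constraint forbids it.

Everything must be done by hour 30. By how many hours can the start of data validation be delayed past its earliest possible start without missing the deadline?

Nothing blocks data ingestion, so it runs from hour 0 to hour 2.
Data validation cannot begin until data ingestion (finishes hour 2, plus 2-hour gap → hour 4). It runs from hour 4 to 4 + 3 = hour 7.

Working backward from the deadline:
Evaluation has no dependents, so it just needs to finish by hour 30. Starting by 30 − 7 = hour 23 achieves that.
Model training has to be done before evaluation (must start by hour 23). That means finishing by hour 23, i.e. starting by 23 − 3 = hour 20.
Deployment must finish by hour 30; it takes 2 hours, so it must start by 30 − 2 = hour 28.
Feature extraction feeds model training (must start by hour 20, minus 2-hour gap → hour 18); evaluation (must start by hour 23, minus 2-hour gap → hour 21); deployment (must start by hour 28). Taking the minimum, feature extraction must finish by hour 18 and start by 18 − 4 = hour 14.
Data validation must finish before feature extraction (must start by hour 14). With a 3-hour duration, data validation must start by 14 − 3 = hour 11.
So data validation can start as early as hour 4 and as late as hour 11, giving 11 − 4 = 7 hours of slack.

7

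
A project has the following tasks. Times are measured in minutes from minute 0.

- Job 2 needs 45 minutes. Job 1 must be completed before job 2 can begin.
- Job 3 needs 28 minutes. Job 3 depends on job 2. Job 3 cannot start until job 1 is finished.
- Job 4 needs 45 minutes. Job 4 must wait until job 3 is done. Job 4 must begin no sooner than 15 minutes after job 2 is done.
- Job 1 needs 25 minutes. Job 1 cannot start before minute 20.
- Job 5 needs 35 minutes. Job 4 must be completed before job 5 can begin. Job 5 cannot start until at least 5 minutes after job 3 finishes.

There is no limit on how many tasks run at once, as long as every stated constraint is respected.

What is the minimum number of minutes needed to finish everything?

198

Job 1 cannot begin until its own release at minute 20. It runs from minute 20 to 20 + 25 = minute 45.
Job 2 waits on job 1 (finishes minute 45), so it starts at minute 45 and finishes at 45 + 45 = minute 90.
Job 3 has to wait for job 2 (finishes minute 90); job 1 (finishes minute 45). The latest of these is minute 90, so job 3 runs minute 90 to 90 + 28 = minute 118.
Job 4 cannot start until job 3 (finishes minute 118); job 2 (finishes minute 90, plus 15-minute gap → minute 105). The controlling bound is minute 118, so job 4 finishes at 118 + 45 = minute 163.
Job 5 cannot start until job 4 (finishes minute 163); job 3 (finishes minute 118, plus 5-minute gap → minute 123). The controlling bound is minute 163, so job 5 finishes at 163 + 35 = minute 198.
All tasks are finished once the last one completes. Finish times: Job 1 at 45, Job 2 at 90, Job 3 at 118, Job 4 at 163, Job 5 at 198. The latest is minute 198.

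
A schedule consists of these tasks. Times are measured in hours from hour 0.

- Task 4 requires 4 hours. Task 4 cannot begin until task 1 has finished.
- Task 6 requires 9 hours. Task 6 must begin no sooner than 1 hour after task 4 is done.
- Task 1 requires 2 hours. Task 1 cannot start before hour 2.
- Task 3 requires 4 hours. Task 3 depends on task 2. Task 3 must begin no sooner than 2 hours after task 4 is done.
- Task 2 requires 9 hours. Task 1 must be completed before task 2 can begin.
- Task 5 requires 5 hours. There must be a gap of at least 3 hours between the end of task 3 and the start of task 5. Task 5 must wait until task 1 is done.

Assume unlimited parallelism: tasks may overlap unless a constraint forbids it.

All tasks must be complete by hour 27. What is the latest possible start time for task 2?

Task 5 must finish by hour 27; it takes 5 hours, so it must start by 27 − 5 = hour 22.
Since task 5 (must start by hour 22, minus 3-hour gap → hour 19) depends on it, task 3 must finish by hour 19. Backing off its 4-hour duration gives a latest start of hour 15.
Task 2 has to be done before task 3 (must start by hour 15). That means finishing by hour 15, i.e. starting by 15 − 9 = hour 6.

6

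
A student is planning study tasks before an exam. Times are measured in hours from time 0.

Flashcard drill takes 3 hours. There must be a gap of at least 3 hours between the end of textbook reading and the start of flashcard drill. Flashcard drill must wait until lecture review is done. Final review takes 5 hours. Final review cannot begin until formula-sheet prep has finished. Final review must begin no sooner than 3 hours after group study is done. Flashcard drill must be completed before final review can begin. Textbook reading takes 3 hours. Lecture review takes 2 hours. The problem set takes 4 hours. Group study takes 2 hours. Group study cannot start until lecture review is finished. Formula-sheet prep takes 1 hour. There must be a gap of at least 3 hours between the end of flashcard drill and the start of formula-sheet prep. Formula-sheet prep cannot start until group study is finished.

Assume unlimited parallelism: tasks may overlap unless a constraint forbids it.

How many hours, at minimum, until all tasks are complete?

Nothing blocks the problem set, so it runs from hour 0 to hour 4.
Lecture review has no prerequisites, so it starts at hour 0 and finishes at hour 2.
Group study waits on lecture review (finishes hour 2), so it starts at hour 2 and finishes at 2 + 2 = hour 4.
Nothing blocks textbook reading, so it runs from hour 0 to hour 3.
Flashcard drill has to wait for textbook reading (finishes hour 3, plus 3-hour gap → hour 6); lecture review (finishes hour 2). The latest of these is hour 6, so flashcard drill runs hour 6 to 6 + 3 = hour 9.
Formula-sheet prep has to wait for flashcard drill (finishes hour 9, plus 3-hour gap → hour 12); group study (finishes hour 4). The latest of these is hour 12, so formula-sheet prep runs hour 12 to 12 + 1 = hour 13.
Final review needs all of formula-sheet prep (finishes hour 13); group study (finishes hour 4, plus 3-hour gap → hour 7); flashcard drill (finishes hour 9). That puts its earliest start at hour 13; it finishes at 13 + 5 = hour 18.
All tasks are finished once the last one completes. Finish times: Textbook reading at 3, Lecture review at 2, The problem set at 4, Flashcard drill at 9, Group study at 4, Formula-sheet prep at 13, Final review at 18. The latest is hour 18.

18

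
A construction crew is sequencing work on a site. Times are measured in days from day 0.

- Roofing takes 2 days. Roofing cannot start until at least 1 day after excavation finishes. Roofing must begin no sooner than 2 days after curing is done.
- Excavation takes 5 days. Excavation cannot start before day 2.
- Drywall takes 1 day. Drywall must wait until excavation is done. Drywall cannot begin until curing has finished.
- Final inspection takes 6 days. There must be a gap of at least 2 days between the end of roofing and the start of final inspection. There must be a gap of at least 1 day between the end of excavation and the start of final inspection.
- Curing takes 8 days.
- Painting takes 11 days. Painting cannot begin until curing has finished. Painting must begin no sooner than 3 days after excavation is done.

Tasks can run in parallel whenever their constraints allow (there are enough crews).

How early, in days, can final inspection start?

Curing has no prerequisites, so it starts at day 0 and finishes at day 8.
Excavation waits on its own release at day 2, so it starts at day 2 and finishes at 2 + 5 = day 7.
For roofing: excavation (finishes day 7, plus 1-day gap → day 8); curing (finishes day 8, plus 2-day gap → day 10). Taking the maximum gives a start of day 10, and it finishes at 10 + 2 = day 12.
Final inspection waits on roofing (finishes day 12, plus 2-day gap → day 14); excavation (finishes day 7, plus 1-day gap → day 8). The latest of these is day 14, which is the earliest final inspection can start.

14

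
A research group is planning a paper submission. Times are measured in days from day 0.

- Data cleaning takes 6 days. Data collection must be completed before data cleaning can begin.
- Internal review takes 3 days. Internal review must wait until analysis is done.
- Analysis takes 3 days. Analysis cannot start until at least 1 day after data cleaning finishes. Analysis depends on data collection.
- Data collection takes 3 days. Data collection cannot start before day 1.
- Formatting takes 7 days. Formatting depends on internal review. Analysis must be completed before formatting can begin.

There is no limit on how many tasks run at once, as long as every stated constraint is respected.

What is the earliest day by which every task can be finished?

24

Data collection waits on its own release at day 1, so it starts at day 1 and finishes at 1 + 3 = day 4.
Data cleaning cannot begin until data collection (finishes day 4). It runs from day 4 to 4 + 6 = day 10.
Analysis needs all of data cleaning (finishes day 10, plus 1-day gap → day 11); data collection (finishes day 4). That puts its earliest start at day 11; it finishes at 11 + 3 = day 14.
Internal review cannot begin until analysis (finishes day 14). It runs from day 14 to 14 + 3 = day 17.
Formatting cannot start until internal review (finishes day 17); analysis (finishes day 14). The controlling bound is day 17, so formatting finishes at 17 + 7 = day 24.
All tasks are finished once the last one completes. Finish times: Data collection at 4, Data cleaning at 10, Analysis at 14, Internal review at 17, Formatting at 24. The latest is day 24.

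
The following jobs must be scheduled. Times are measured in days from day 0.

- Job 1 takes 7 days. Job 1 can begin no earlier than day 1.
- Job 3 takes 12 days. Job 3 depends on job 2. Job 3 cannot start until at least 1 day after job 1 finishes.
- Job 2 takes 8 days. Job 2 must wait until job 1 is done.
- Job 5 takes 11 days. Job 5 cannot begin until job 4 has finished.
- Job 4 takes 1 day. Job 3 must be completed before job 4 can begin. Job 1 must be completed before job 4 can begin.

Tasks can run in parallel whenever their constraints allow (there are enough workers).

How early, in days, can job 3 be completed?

Job 1 cannot begin until its own release at day 1. It runs from day 1 to 1 + 7 = day 8.
Job 2 waits on job 1 (finishes day 8), so it starts at day 8 and finishes at 8 + 8 = day 16.
Job 3 cannot start until job 2 (finishes day 16); job 1 (finishes day 8, plus 1-day gap → day 9). The controlling bound is day 16, so job 3 finishes at 16 + 12 = day 28.

28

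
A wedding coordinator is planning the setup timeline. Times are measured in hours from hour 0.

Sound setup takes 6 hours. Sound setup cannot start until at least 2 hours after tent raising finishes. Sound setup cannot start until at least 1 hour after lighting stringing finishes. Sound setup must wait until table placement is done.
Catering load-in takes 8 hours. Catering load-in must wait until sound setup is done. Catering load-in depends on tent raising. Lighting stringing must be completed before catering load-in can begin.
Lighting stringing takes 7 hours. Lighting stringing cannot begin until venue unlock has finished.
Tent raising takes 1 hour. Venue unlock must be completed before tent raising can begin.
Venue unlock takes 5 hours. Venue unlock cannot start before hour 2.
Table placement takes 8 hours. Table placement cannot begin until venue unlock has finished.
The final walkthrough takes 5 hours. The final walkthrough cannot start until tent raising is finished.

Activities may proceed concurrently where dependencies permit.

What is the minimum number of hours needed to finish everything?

After its own release at hour 2, venue unlock can start at hour 2 and finishes at hour 7.
Lighting stringing waits on venue unlock (finishes hour 7), so it starts at hour 7 and finishes at 7 + 7 = hour 14.
After venue unlock (finishes hour 7), table placement can start at hour 7 and finishes at hour 15.
Tent raising cannot begin until venue unlock (finishes hour 7). It runs from hour 7 to 7 + 1 = hour 8.
The final walkthrough cannot begin until tent raising (finishes hour 8). It runs from hour 8 to 8 + 5 = hour 13.
Sound setup needs all of tent raising (finishes hour 8, plus 2-hour gap → hour 10); lighting stringing (finishes hour 14, plus 1-hour gap → hour 15); table placement (finishes hour 15). That puts its earliest start at hour 15; it finishes at 15 + 6 = hour 21.
For catering load-in: sound setup (finishes hour 21); tent raising (finishes hour 8); lighting stringing (finishes hour 14). Taking the maximum gives a start of hour 21, and it finishes at 21 + 8 = hour 29.
All tasks are finished once the last one completes. Finish times: Venue unlock at 7, Tent raising at 8, Table placement at 15, Lighting stringing at 14, Sound setup at 21, Catering load-in at 29, The final walkthrough at 13. The latest is hour 29.

29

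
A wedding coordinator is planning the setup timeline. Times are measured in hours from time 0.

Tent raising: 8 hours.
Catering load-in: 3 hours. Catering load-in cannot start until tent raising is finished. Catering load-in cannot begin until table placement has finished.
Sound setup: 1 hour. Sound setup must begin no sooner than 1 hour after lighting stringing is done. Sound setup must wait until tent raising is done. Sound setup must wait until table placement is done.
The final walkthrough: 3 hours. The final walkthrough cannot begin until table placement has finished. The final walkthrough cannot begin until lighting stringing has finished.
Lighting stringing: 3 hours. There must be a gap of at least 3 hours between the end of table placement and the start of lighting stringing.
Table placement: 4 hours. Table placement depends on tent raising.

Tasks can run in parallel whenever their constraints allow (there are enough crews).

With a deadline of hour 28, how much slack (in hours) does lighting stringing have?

7

Tent raising has no prerequisites, so it starts at hour 0 and finishes at hour 8.
Table placement waits on tent raising (finishes hour 8), so it starts at hour 8 and finishes at 8 + 4 = hour 12.
After table placement (finishes hour 12, plus 3-hour gap → hour 15), lighting stringing can start at hour 15 and finishes at hour 18.

Working backward from the deadline:
To finish by hour 28, sound setup (duration 1) must start no later than hour 27.
The final walkthrough must finish by hour 28; it takes 3 hours, so it must start by 28 − 3 = hour 25.
For lighting stringing: sound setup (must start by hour 27, minus 1-hour gap → hour 26); the final walkthrough (must start by hour 25). The most restrictive is hour 25; with a 3-hour duration, lighting stringing must start by hour 22.
So lighting stringing can start as early as hour 15 and as late as hour 22, giving 22 − 15 = 7 hours of slack.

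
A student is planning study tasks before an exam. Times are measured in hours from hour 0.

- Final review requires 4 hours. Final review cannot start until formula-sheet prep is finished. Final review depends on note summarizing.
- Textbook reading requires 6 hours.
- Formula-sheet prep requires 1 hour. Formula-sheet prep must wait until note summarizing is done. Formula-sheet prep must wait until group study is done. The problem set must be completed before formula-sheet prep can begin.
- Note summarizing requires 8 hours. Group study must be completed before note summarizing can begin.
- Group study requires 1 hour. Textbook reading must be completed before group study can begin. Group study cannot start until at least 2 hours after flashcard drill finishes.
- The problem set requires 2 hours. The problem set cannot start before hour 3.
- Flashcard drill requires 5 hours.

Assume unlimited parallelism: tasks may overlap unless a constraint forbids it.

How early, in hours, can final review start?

17

Flashcard drill can start immediately at hour 0; it finishes at hour 5.
The problem set waits on its own release at hour 3, so it starts at hour 3 and finishes at 3 + 2 = hour 5.
Textbook reading can start immediately at hour 0; it finishes at hour 6.
Group study has to wait for textbook reading (finishes hour 6); flashcard drill (finishes hour 5, plus 2-hour gap → hour 7). The latest of these is hour 7, so group study runs hour 7 to 7 + 1 = hour 8.
Note summarizing waits on group study (finishes hour 8), so it starts at hour 8 and finishes at 8 + 8 = hour 16.
Formula-sheet prep needs all of note summarizing (finishes hour 16); group study (finishes hour 8); the problem set (finishes hour 5). That puts its earliest start at hour 16; it finishes at 16 + 1 = hour 17.
Final review waits on formula-sheet prep (finishes hour 17); note summarizing (finishes hour 16). The latest of these is hour 17, which is the earliest final review can start.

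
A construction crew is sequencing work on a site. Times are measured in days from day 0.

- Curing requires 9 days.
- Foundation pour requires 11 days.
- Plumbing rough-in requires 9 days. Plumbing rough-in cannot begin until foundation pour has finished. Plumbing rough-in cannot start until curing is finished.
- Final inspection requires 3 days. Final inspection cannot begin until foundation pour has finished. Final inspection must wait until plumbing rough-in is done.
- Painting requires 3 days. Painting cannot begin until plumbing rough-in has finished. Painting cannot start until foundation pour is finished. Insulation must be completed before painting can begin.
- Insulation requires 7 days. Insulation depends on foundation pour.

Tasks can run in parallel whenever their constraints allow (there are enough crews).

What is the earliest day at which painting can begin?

Curing can start immediately at day 0; it finishes at day 9.
Nothing blocks foundation pour, so it runs from day 0 to day 11.
Insulation cannot begin until foundation pour (finishes day 11). It runs from day 11 to 11 + 7 = day 18.
Plumbing rough-in needs all of foundation pour (finishes day 11); curing (finishes day 9). That puts its earliest start at day 11; it finishes at 11 + 9 = day 20.
Painting waits on plumbing rough-in (finishes day 20); foundation pour (finishes day 11); insulation (finishes day 18). The latest of these is day 20, which is the earliest painting can start.

20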